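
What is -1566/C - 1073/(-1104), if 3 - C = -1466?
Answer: -152627/1621776 ≈ -0.094111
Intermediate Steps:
C = 1469 (C = 3 - 1*(-1466) = 3 + 1466 = 1469)
-1566/C - 1073/(-1104) = -1566/1469 - 1073/(-1104) = -1566*1/1469 - 1073*(-1/1104) = -1566/1469 + 1073/1104 = -152627/1621776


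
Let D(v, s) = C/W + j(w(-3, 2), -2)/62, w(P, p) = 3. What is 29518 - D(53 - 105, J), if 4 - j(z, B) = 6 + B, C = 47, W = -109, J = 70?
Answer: 3217509/109 ≈ 29518.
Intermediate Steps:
j(z, B) = -2 - B (j(z, B) = 4 - (6 + B) = 4 + (-6 - B) = -2 - B)
D(v, s) = -47/109 (D(v, s) = 47/(-109) + (-2 - 1*(-2))/62 = 47*(-1/109) + (-2 + 2)*(1/62) = -47/109 + 0*(1/62) = -47/109 + 0 = -47/109)
29518 - D(53 - 105, J) = 29518 - 1*(-47/109) = 29518 + 47/109 = 3217509/109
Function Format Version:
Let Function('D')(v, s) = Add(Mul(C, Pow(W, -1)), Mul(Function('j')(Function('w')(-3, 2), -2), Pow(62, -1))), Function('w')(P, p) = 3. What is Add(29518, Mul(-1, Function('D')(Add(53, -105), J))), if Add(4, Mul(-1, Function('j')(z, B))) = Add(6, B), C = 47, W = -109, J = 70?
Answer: Rational(3217509, 109) ≈ 29518.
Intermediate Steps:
Function('j')(z, B) = Add(-2, Mul(-1, B)) (Function('j')(z, B) = Add(4, Mul(-1, Add(6, B))) = Add(4, Add(-6, Mul(-1, B))) = Add(-2, Mul(-1, B)))
Function('D')(v, s) = Rational(-47, 109) (Function('D')(v, s) = Add(Mul(47, Pow(-109, -1)), Mul(Add(-2, Mul(-1, -2)), Pow(62, -1))) = Add(Mul(47, Rational(-1, 109)), Mul(Add(-2, 2), Rational(1, 62))) = Add(Rational(-47, 109), Mul(0, Rational(1, 62))) = Add(Rational(-47, 109), 0) = Rational(-47, 109))
Add(29518, Mul(-1, Function('D')(Add(53, -105), J))) = Add(29518, Mul(-1, Rational(-47, 109))) = Add(29518, Rational(47, 109)) = Rational(3217509, 109)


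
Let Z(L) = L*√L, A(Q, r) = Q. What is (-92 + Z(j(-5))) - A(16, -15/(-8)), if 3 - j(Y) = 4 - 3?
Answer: -108 + 2*√2 ≈ -105.17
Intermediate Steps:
j(Y) = 2 (j(Y) = 3 - (4 - 3) = 3 - 1*1 = 3 - 1 = 2)
Z(L) = L^(3/2)
(-92 + Z(j(-5))) - A(16, -15/(-8)) = (-92 + 2^(3/2)) - 1*16 = (-92 + 2*√2) - 16 = -108 + 2*√2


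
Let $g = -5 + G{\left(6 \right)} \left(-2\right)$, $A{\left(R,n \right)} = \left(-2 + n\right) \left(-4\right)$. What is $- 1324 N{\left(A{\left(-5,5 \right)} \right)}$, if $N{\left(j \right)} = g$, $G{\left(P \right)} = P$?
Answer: $22508$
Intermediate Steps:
$A{\left(R,n \right)} = 8 - 4 n$
$g = -17$ ($g = -5 + 6 \left(-2\right) = -5 - 12 = -17$)
$N{\left(j \right)} = -17$
$- 1324 N{\left(A{\left(-5,5 \right)} \right)} = \left(-1324\right) \left(-17\right) = 22508$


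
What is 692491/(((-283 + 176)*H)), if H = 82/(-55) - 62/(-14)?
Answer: -9193415/4173 ≈ -2203.1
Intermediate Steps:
H = 1131/385 (H = 82*(-1/55) - 62*(-1/14) = -82/55 + 31/7 = 1131/385 ≈ 2.9377)
692491/(((-283 + 176)*H)) = 692491/(((-283 + 176)*(1131/385))) = 692491/((-107*1131/385)) = 692491/(-121017/385) = 692491*(-385/121017) = -9193415/4173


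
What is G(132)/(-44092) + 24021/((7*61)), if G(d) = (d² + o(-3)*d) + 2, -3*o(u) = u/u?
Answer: 525855909/9413642 ≈ 55.861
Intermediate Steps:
o(u) = -⅓ (o(u) = -u/(3*u) = -⅓*1 = -⅓)
G(d) = 2 + d² - d/3 (G(d) = (d² - d/3) + 2 = 2 + d² - d/3)
G(132)/(-44092) + 24021/((7*61)) = (2 + 132² - ⅓*132)/(-44092) + 24021/((7*61)) = (2 + 17424 - 44)*(-1/44092) + 24021/427 = 17382*(-1/44092) + 24021*(1/427) = -8691/22046 + 24021/427 = 525855909/9413642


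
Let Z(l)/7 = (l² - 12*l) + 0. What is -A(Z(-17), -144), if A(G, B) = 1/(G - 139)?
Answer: -1/3312 ≈ -0.00030193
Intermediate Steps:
Z(l) = -84*l + 7*l² (Z(l) = 7*((l² - 12*l) + 0) = 7*(l² - 12*l) = -84*l + 7*l²)
A(G, B) = 1/(-139 + G)
-A(Z(-17), -144) = -1/(-139 + 7*(-17)*(-12 - 17)) = -1/(-139 + 7*(-17)*(-29)) = -1/(-139 + 3451) = -1/3312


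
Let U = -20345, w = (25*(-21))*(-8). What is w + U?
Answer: -16145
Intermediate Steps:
w = 4200 (w = -525*(-8) = 4200)
w + U = 4200 - 20345 = -16145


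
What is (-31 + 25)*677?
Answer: -4062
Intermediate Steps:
(-31 + 25)*677 = -6*677 = -4062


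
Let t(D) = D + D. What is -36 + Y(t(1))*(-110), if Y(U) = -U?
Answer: 184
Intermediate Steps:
t(D) = 2*D
-36 + Y(t(1))*(-110) = -36 - 2*(-110) = -36 + 220 = 184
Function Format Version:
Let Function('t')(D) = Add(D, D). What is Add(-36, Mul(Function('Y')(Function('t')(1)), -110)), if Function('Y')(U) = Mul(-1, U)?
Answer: 184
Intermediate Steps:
Function('t')(D) = Mul(2, D)
Add(-36, Mul(Function('Y')(Function('t')(1)), -110)) = Add(-36, Mul(Mul(-1, Mul(2, 1)), -110)) = Add(-36, Mul(Mul(-1, 2), -110)) = Add(-36, Mul(-2, -110)) = Add(-36, 220) = 184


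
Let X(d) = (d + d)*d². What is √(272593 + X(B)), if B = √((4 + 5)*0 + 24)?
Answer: √(272593 + 96*√6) ≈ 522.33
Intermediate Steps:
B = 2*√6 (B = √(9*0 + 24) = √(0 + 24) = √24 = 2*√6 ≈ 4.8990)
X(d) = 2*d³ (X(d) = (2*d)*d² = 2*d³)
√(272593 + X(B)) = √(272593 + 2*(2*√6)³) = √(272593 + 2*(48*√6)) = √(272593 + 96*√6)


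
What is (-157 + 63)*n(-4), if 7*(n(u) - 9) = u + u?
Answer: -5170/7 ≈ -738.57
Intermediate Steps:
n(u) = 9 + 2*u/7 (n(u) = 9 + (u + u)/7 = 9 + (2*u)/7 = 9 + 2*u/7)
(-157 + 63)*n(-4) = (-157 + 63)*(9 + (2/7)*(-4)) = -94*(9 - 8/7) = -94*55/7 = -5170/7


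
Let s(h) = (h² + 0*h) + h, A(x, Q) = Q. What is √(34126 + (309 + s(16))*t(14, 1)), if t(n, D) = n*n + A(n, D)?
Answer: √148583 ≈ 385.46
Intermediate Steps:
t(n, D) = D + n² (t(n, D) = n*n + D = n² + D = D + n²)
s(h) = h + h² (s(h) = (h² + 0) + h = h² + h = h + h²)
√(34126 + (309 + s(16))*t(14, 1)) = √(34126 + (309 + 16*(1 + 16))*(1 + 14²)) = √(34126 + (309 + 16*17)*(1 + 196)) = √(34126 + (309 + 272)*197) = √(34126 + 581*197) = √(34126 + 114457) = √148583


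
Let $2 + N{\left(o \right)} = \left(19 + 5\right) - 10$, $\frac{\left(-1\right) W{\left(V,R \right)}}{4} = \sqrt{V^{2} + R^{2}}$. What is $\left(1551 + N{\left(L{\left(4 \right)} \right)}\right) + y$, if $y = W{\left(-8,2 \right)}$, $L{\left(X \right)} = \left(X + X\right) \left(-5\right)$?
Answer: $1563 - 8 \sqrt{17} \approx 1530.0$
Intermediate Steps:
$L{\left(X \right)} = - 10 X$ ($L{\left(X \right)} = 2 X \left(-5\right) = - 10 X$)
$W{\left(V,R \right)} = - 4 \sqrt{R^{2} + V^{2}}$ ($W{\left(V,R \right)} = - 4 \sqrt{V^{2} + R^{2}} = - 4 \sqrt{R^{2} + V^{2}}$)
$N{\left(o \right)} = 12$ ($N{\left(o \right)} = -2 + \left(\left(19 + 5\right) - 10\right) = -2 + \left(24 - 10\right) = -2 + 14 = 12$)
$y = - 8 \sqrt{17}$ ($y = - 4 \sqrt{2^{2} + \left(-8\right)^{2}} = - 4 \sqrt{4 + 64} = - 4 \sqrt{68} = - 4 \cdot 2 \sqrt{17} = - 8 \sqrt{17} \approx -32.985$)
$\left(1551 + N{\left(L{\left(4 \right)} \right)}\right) + y = \left(1551 + 12\right) - 8 \sqrt{17} = 1563 - 8 \sqrt{17}$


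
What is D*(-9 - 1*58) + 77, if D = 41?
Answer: -2670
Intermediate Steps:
D*(-9 - 1*58) + 77 = 41*(-9 - 1*58) + 77 = 41*(-9 - 58) + 77 = 41*(-67) + 77 = -2747 + 77 = -2670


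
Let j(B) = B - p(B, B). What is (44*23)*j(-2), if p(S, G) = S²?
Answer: -6072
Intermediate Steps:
j(B) = B - B²
(44*23)*j(-2) = (44*23)*(-2*(1 - 1*(-2))) = 1012*(-2*(1 + 2)) = 1012*(-2*3) = 1012*(-6) = -6072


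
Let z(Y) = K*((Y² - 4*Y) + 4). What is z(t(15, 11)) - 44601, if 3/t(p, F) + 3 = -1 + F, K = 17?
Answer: -2183392/49 ≈ -44559.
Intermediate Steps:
t(p, F) = 3/(-4 + F) (t(p, F) = 3/(-3 + (-1 + F)) = 3/(-4 + F))
z(Y) = 68 - 68*Y + 17*Y² (z(Y) = 17*((Y² - 4*Y) + 4) = 17*(4 + Y² - 4*Y) = 68 - 68*Y + 17*Y²)
z(t(15, 11)) - 44601 = (68 - 204/(-4 + 11) + 17*(3/(-4 + 11))²) - 44601 = (68 - 204/7 + 17*(3/7)²) - 44601 = (68 - 204/7 + 17*(3*(⅐))²) - 44601 = (68 - 68*3/7 + 17*(3/7)²) - 44601 = (68 - 204/7 + 17*(9/49)) - 44601 = (68 - 204/7 + 153/49) - 44601 = 2057/49 - 44601 = -2183392/49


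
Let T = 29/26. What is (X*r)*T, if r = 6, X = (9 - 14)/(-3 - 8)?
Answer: 435/143 ≈ 3.0420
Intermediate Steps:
X = 5/11 (X = -5/(-11) = -5*(-1/11) = 5/11 ≈ 0.45455)
T = 29/26 (T = 29*(1/26) = 29/26 ≈ 1.1154)
(X*r)*T = ((5/11)*6)*(29/26) = (30/11)*(29/26) = 435/143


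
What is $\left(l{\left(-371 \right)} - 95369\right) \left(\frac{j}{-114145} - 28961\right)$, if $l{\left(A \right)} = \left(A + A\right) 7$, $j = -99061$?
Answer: $\frac{332426511761892}{114145} \approx 2.9123 \cdot 10^{9}$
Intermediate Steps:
$l{\left(A \right)} = 14 A$ ($l{\left(A \right)} = 2 A 7 = 14 A$)
$\left(l{\left(-371 \right)} - 95369\right) \left(\frac{j}{-114145} - 28961\right) = \left(14 \left(-371\right) - 95369\right) \left(- \frac{99061}{-114145} - 28961\right) = \left(-5194 - 95369\right) \left(\left(-99061\right) \left(- \frac{1}{114145}\right) - 28961\right) = - 100563 \left(\frac{99061}{114145} - 28961\right) = \left(-100563\right) \left(- \frac{3305654284}{114145}\right) = \frac{332426511761892}{114145}$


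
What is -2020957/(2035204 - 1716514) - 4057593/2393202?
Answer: -510806053957/63557462115 ≈ -8.0369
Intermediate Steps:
-2020957/(2035204 - 1716514) - 4057593/2393202 = -2020957/318690 - 4057593*1/2393202 = -2020957*1/318690 - 1352531/797734 = -2020957/318690 - 1352531/797734 = -510806053957/63557462115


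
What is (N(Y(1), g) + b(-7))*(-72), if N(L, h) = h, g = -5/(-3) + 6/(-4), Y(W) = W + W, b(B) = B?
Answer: 492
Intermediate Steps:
Y(W) = 2*W
g = ⅙ (g = -5*(-⅓) + 6*(-¼) = 5/3 - 3/2 = ⅙ ≈ 0.16667)
(N(Y(1), g) + b(-7))*(-72) = (⅙ - 7)*(-72) = -41/6*(-72) = 492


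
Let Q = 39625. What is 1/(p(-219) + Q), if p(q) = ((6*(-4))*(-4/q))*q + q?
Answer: 1/39502 ≈ 2.5315e-5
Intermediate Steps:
p(q) = 96 + q (p(q) = (-(-96)/q)*q + q = (96/q)*q + q = 96 + q)
1/(p(-219) + Q) = 1/((96 - 219) + 39625) = 1/(-123 + 39625) = 1/39502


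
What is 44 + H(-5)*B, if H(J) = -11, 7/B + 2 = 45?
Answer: 1815/43 ≈ 42.209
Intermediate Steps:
B = 7/43 (B = 7/(-2 + 45) = 7/43 ≈ 0.16279)
44 + H(-5)*B = 44 - 11*7/43 = 44 - 77/43 = 1815/43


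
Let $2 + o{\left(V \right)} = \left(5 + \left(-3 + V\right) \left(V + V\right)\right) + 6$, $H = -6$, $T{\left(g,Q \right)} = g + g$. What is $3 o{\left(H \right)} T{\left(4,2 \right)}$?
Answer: $2808$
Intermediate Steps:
$T{\left(g,Q \right)} = 2 g$
$o{\left(V \right)} = 9 + 2 V \left(-3 + V\right)$ ($o{\left(V \right)} = -2 + \left(\left(5 + \left(-3 + V\right) \left(V + V\right)\right) + 6\right) = -2 + \left(\left(5 + \left(-3 + V\right) 2 V\right) + 6\right) = -2 + \left(\left(5 + 2 V \left(-3 + V\right)\right) + 6\right) = -2 + \left(11 + 2 V \left(-3 + V\right)\right) = 9 + 2 V \left(-3 + V\right)$)
$3 o{\left(H \right)} T{\left(4,2 \right)} = 3 \left(9 - -36 + 2 \left(-6\right)^{2}\right) 2 \cdot 4 = 3 \left(9 + 36 + 2 \cdot 36\right) 8 = 3 \left(9 + 36 + 72\right) 8 = 3 \cdot 117 \cdot 8 = 351 \cdot 8 = 2808$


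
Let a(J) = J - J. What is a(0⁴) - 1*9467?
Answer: -9467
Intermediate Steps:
a(J) = 0
a(0⁴) - 1*9467 = 0 - 1*9467 = 0 - 9467 = -9467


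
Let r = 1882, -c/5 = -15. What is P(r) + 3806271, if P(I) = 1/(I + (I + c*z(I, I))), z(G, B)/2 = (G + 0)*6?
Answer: 6461388623845/1697564 ≈ 3.8063e+6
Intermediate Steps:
c = 75 (c = -5*(-15) = 75)
z(G, B) = 12*G (z(G, B) = 2*((G + 0)*6) = 2*(G*6) = 2*(6*G) = 12*G)
P(I) = 1/(902*I) (P(I) = 1/(I + (I + 75*(12*I))) = 1/(I + (I + 900*I)) = 1/(I + 901*I) = 1/(902*I))
P(r) + 3806271 = (1/902)/1882 + 3806271 = (1/902)*(1/1882) + 3806271 = 1/1697564 + 3806271 = 6461388623845/1697564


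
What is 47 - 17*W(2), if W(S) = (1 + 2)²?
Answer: -106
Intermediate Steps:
W(S) = 9 (W(S) = 3² = 9)
47 - 17*W(2) = 47 - 17*9 = 47 - 153 = -106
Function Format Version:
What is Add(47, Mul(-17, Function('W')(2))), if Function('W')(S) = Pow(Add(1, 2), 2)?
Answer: -106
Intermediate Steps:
Function('W')(S) = 9 (Function('W')(S) = Pow(3, 2) = 9)
Add(47, Mul(-17, Function('W')(2))) = Add(47, Mul(-17, 9)) = Add(47, -153) = -106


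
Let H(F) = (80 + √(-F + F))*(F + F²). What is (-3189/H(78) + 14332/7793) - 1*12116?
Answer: -15512745677879/1280545760 ≈ -12114.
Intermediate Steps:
H(F) = 80*F + 80*F² (H(F) = (80 + √0)*(F + F²) = (80 + 0)*(F + F²) = 80*(F + F²) = 80*F + 80*F²)
(-3189/H(78) + 14332/7793) - 1*12116 = (-3189*1/(6240*(1 + 78)) + 14332/7793) - 1*12116 = (-3189/(80*78*79) + 14332*(1/7793)) - 12116 = (-3189/492960 + 14332/7793) - 12116 = (-3189*1/492960 + 14332/7793) - 12116 = (-1063/164320 + 14332/7793) - 12116 = 2346750281/1280545760 - 12116 = -15512745677879/1280545760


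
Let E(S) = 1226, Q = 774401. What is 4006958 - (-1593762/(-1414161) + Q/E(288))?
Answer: 2315337324693005/577920462 ≈ 4.0063e+6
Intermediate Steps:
4006958 - (-1593762/(-1414161) + Q/E(288)) = 4006958 - (-1593762/(-1414161) + 774401/1226) = 4006958 - (-1593762*(-1/1414161) + 774401*(1/1226)) = 4006958 - (531254/471387 + 774401/1226) = 4006958 - 1*365693881591/577920462 = 4006958 - 365693881591/577920462 = 2315337324693005/577920462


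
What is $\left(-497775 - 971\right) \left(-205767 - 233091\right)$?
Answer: $218878672068$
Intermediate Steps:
$\left(-497775 - 971\right) \left(-205767 - 233091\right) = \left(-497775 - 971\right) \left(-438858\right) = \left(-498746\right) \left(-438858\right) = 218878672068$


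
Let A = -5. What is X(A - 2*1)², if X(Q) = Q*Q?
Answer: 2401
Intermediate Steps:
X(Q) = Q²
X(A - 2*1)² = ((-5 - 2*1)²)² = ((-5 - 2)²)² = ((-7)²)² = 49² = 2401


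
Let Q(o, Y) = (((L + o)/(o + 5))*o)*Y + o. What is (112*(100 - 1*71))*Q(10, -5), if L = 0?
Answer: -227360/3 ≈ -75787.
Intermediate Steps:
Q(o, Y) = o + Y*o²/(5 + o) (Q(o, Y) = (((0 + o)/(o + 5))*o)*Y + o = ((o/(5 + o))*o)*Y + o = (o²/(5 + o))*Y + o = Y*o²/(5 + o) + o = o + Y*o²/(5 + o))
(112*(100 - 1*71))*Q(10, -5) = (112*(100 - 1*71))*(10*(5 + 10 - 5*10)/(5 + 10)) = (112*(100 - 71))*(10*(5 + 10 - 50)/15) = (112*29)*(10*(1/15)*(-35)) = 3248*(-70/3) = -227360/3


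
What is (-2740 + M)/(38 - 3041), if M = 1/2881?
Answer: 2631313/2883881 ≈ 0.91242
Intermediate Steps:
M = 1/2881 ≈ 0.00034710
(-2740 + M)/(38 - 3041) = (-2740 + 1/2881)/(38 - 3041) = -7893939/2881/(-3003) = -7893939/2881*(-1/3003) = 2631313/2883881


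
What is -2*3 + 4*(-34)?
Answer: -142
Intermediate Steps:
-2*3 + 4*(-34) = -6 - 136 = -142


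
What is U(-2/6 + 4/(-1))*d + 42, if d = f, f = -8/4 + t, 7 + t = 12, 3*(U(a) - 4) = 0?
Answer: 54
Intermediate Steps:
U(a) = 4 (U(a) = 4 + (⅓)*0 = 4 + 0 = 4)
t = 5 (t = -7 + 12 = 5)
f = 3 (f = -8/4 + 5 = -8*¼ + 5 = -2 + 5 = 3)
d = 3
U(-2/6 + 4/(-1))*d + 42 = 4*3 + 42 = 12 + 42 = 54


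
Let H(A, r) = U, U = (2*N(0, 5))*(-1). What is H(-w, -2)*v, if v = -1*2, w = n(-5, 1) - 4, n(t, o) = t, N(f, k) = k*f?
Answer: 0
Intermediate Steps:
N(f, k) = f*k
w = -9 (w = -5 - 4 = -9)
U = 0 (U = (2*(0*5))*(-1) = (2*0)*(-1) = 0*(-1) = 0)
H(A, r) = 0
v = -2
H(-w, -2)*v = 0*(-2) = 0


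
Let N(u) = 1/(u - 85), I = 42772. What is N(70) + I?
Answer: 641579/15 ≈ 42772.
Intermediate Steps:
N(u) = 1/(-85 + u)
N(70) + I = 1/(-85 + 70) + 42772 = 1/(-15) + 42772 = -1/15 + 42772 = 641579/15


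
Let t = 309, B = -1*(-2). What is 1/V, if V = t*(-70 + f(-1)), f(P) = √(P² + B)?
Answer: -70/1513173 - √3/1513173 ≈ -4.7405e-5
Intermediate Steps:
B = 2
f(P) = √(2 + P²) (f(P) = √(P² + 2) = √(2 + P²))
V = -21630 + 309*√3 (V = 309*(-70 + √(2 + (-1)²)) = 309*(-70 + √(2 + 1)) = 309*(-70 + √3) = -21630 + 309*√3 ≈ -21095.)
1/V = 1/(-21630 + 309*√3)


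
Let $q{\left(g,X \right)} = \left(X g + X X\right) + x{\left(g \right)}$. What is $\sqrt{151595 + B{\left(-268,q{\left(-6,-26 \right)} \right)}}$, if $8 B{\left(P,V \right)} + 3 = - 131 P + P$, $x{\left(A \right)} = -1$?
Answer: $\frac{\sqrt{2495194}}{4} \approx 394.9$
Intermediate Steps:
$q{\left(g,X \right)} = -1 + X^{2} + X g$ ($q{\left(g,X \right)} = \left(X g + X X\right) - 1 = \left(X g + X^{2}\right) - 1 = \left(X^{2} + X g\right) - 1 = -1 + X^{2} + X g$)
$B{\left(P,V \right)} = - \frac{3}{8} - \frac{65 P}{4}$ ($B{\left(P,V \right)} = - \frac{3}{8} + \frac{- 131 P + P}{8} = - \frac{3}{8} + \frac{\left(-130\right) P}{8} = - \frac{3}{8} - \frac{65 P}{4}$)
$\sqrt{151595 + B{\left(-268,q{\left(-6,-26 \right)} \right)}} = \sqrt{151595 - - \frac{34837}{8}} = \sqrt{151595 + \left(- \frac{3}{8} + 4355\right)} = \sqrt{151595 + \frac{34837}{8}} = \sqrt{\frac{1247597}{8}} = \frac{\sqrt{2495194}}{4}$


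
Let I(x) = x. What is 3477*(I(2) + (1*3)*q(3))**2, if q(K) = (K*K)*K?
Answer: 23953053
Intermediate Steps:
q(K) = K**3 (q(K) = K**2*K = K**3)
3477*(I(2) + (1*3)*q(3))**2 = 3477*(2 + (1*3)*3**3)**2 = 3477*(2 + 3*27)**2 = 3477*(2 + 81)**2 = 3477*83**2 = 3477*6889 = 23953053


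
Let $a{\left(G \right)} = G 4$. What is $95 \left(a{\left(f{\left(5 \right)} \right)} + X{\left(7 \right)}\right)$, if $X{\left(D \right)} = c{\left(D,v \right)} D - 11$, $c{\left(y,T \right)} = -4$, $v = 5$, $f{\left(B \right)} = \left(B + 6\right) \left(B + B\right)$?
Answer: $38095$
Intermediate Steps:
$f{\left(B \right)} = 2 B \left(6 + B\right)$ ($f{\left(B \right)} = \left(6 + B\right) 2 B = 2 B \left(6 + B\right)$)
$X{\left(D \right)} = -11 - 4 D$ ($X{\left(D \right)} = - 4 D - 11 = -11 - 4 D$)
$a{\left(G \right)} = 4 G$
$95 \left(a{\left(f{\left(5 \right)} \right)} + X{\left(7 \right)}\right) = 95 \left(4 \cdot 2 \cdot 5 \left(6 + 5\right) - 39\right) = 95 \left(4 \cdot 2 \cdot 5 \cdot 11 - 39\right) = 95 \left(4 \cdot 110 - 39\right) = 95 \left(440 - 39\right) = 95 \cdot 401 = 38095$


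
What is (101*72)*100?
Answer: 727200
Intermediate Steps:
(101*72)*100 = 7272*100 = 727200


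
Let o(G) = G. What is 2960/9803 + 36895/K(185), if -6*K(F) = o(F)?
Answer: -433908502/362711 ≈ -1196.3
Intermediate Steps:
K(F) = -F/6
2960/9803 + 36895/K(185) = 2960/9803 + 36895/((-⅙*185)) = 2960*(1/9803) + 36895/(-185/6) = 2960/9803 + 36895*(-6/185) = 2960/9803 - 44274/37 = -433908502/362711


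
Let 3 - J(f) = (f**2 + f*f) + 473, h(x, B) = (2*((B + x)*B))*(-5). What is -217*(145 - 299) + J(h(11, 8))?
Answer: -4587852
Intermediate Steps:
h(x, B) = -10*B*(B + x) (h(x, B) = (2*(B*(B + x)))*(-5) = (2*B*(B + x))*(-5) = -10*B*(B + x))
J(f) = -470 - 2*f**2 (J(f) = 3 - ((f**2 + f*f) + 473) = 3 - ((f**2 + f**2) + 473) = 3 - (2*f**2 + 473) = 3 - (473 + 2*f**2) = 3 + (-473 - 2*f**2) = -470 - 2*f**2)
-217*(145 - 299) + J(h(11, 8)) = -217*(145 - 299) + (-470 - 2*6400*(8 + 11)**2) = -217*(-154) + (-470 - 2*(-10*8*19)**2) = 33418 + (-470 - 2*(-1520)**2) = 33418 + (-470 - 2*2310400) = 33418 + (-470 - 4620800) = 33418 - 4621270 = -4587852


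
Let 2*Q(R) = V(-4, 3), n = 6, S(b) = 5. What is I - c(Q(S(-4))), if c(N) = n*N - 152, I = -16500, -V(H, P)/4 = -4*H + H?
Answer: -16204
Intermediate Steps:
V(H, P) = 12*H (V(H, P) = -4*(-4*H + H) = -(-12)*H = 12*H)
Q(R) = -24 (Q(R) = (12*(-4))/2 = (1/2)*(-48) = -24)
c(N) = -152 + 6*N (c(N) = 6*N - 152 = -152 + 6*N)
I - c(Q(S(-4))) = -16500 - (-152 + 6*(-24)) = -16500 - (-152 - 144) = -16500 - 1*(-296) = -16500 + 296 = -16204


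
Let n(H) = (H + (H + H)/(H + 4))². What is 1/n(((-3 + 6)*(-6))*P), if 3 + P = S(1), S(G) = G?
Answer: 25/35721 ≈ 0.00069987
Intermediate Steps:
P = -2 (P = -3 + 1 = -2)
n(H) = (H + 2*H/(4 + H))² (n(H) = (H + (2*H)/(4 + H))² = (H + 2*H/(4 + H))²)
1/n(((-3 + 6)*(-6))*P) = 1/((((-3 + 6)*(-6))*(-2))²*(6 + ((-3 + 6)*(-6))*(-2))²/(4 + ((-3 + 6)*(-6))*(-2))²) = 1/(((3*(-6))*(-2))²*(6 + (3*(-6))*(-2))²/(4 + (3*(-6))*(-2))²) = 1/((-18*(-2))²*(6 - 18*(-2))²/(4 - 18*(-2))²) = 1/(36²*(6 + 36)²/(4 + 36)²) = 1/(1296*42²/40²) = 1/(1296*(1/1600)*1764) = 1/(35721/25) = 25/35721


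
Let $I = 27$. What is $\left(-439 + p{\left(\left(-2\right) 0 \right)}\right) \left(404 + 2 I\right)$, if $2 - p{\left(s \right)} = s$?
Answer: $-200146$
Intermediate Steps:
$p{\left(s \right)} = 2 - s$
$\left(-439 + p{\left(\left(-2\right) 0 \right)}\right) \left(404 + 2 I\right) = \left(-439 + \left(2 - \left(-2\right) 0\right)\right) \left(404 + 2 \cdot 27\right) = \left(-439 + \left(2 - 0\right)\right) \left(404 + 54\right) = \left(-439 + \left(2 + 0\right)\right) 458 = \left(-439 + 2\right) 458 = \left(-437\right) 458 = -200146$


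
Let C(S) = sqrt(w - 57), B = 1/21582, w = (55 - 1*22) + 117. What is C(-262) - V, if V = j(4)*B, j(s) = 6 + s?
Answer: -5/10791 + sqrt(93) ≈ 9.6432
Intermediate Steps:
w = 150 (w = (55 - 22) + 117 = 33 + 117 = 150)
B = 1/21582 ≈ 4.6335e-5
C(S) = sqrt(93) (C(S) = sqrt(150 - 57) = sqrt(93))
V = 5/10791 (V = (6 + 4)*(1/21582) = 10*(1/21582) = 5/10791 ≈ 0.00046335)
C(-262) - V = sqrt(93) - 1*5/10791 = sqrt(93) - 5/10791 = -5/10791 + sqrt(93)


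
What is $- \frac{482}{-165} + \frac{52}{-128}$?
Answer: $\frac{13279}{5280} \approx 2.515$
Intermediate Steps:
$- \frac{482}{-165} + \frac{52}{-128} = \left(-482\right) \left(- \frac{1}{165}\right) + 52 \left(- \frac{1}{128}\right) = \frac{482}{165} - \frac{13}{32} = \frac{13279}{5280}$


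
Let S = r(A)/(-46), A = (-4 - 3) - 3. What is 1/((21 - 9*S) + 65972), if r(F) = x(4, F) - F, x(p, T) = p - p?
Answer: 23/1517884 ≈ 1.5153e-5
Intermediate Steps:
x(p, T) = 0
A = -10 (A = -7 - 3 = -10)
r(F) = -F (r(F) = 0 - F = -F)
S = -5/23 (S = -1*(-10)/(-46) = 10*(-1/46) = -5/23 ≈ -0.21739)
1/((21 - 9*S) + 65972) = 1/((21 - 9*(-5/23)) + 65972) = 1/((21 + 45/23) + 65972) = 1/(528/23 + 65972) = 1/(1517884/23) = 23/1517884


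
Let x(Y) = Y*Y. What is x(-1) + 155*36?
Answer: 5581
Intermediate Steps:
x(Y) = Y²
x(-1) + 155*36 = (-1)² + 155*36 = 1 + 5580 = 5581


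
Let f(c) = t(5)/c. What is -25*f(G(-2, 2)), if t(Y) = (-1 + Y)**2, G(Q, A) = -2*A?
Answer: 100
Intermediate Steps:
f(c) = 16/c (f(c) = (-1 + 5)**2/c = 4**2/c = 16/c)
-25*f(G(-2, 2)) = -400/((-2*2)) = -400/(-4) = -400*(-1)/4 = -25*(-4) = 100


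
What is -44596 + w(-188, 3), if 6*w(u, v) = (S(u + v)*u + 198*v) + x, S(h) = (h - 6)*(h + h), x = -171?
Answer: -13553113/6 ≈ -2.2589e+6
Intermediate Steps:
S(h) = 2*h*(-6 + h) (S(h) = (-6 + h)*(2*h) = 2*h*(-6 + h))
w(u, v) = -57/2 + 33*v + u*(u + v)*(-6 + u + v)/3 (w(u, v) = (((2*(u + v)*(-6 + (u + v)))*u + 198*v) - 171)/6 = (((2*(u + v)*(-6 + u + v))*u + 198*v) - 171)/6 = ((2*u*(u + v)*(-6 + u + v) + 198*v) - 171)/6 = ((198*v + 2*u*(u + v)*(-6 + u + v)) - 171)/6 = (-171 + 198*v + 2*u*(u + v)*(-6 + u + v))/6 = -57/2 + 33*v + u*(u + v)*(-6 + u + v)/3)
-44596 + w(-188, 3) = -44596 + (-57/2 + 33*3 + (⅓)*(-188)*(-188 + 3)*(-6 - 188 + 3)) = -44596 + (-57/2 + 99 + (⅓)*(-188)*(-185)*(-191)) = -44596 + (-57/2 + 99 - 6642980/3) = -44596 - 13285537/6 = -13553113/6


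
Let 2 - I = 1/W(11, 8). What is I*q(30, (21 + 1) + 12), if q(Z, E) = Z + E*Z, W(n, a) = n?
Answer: 22050/11 ≈ 2004.5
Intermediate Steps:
I = 21/11 (I = 2 - 1/11 = 21/11 ≈ 1.9091)
I*q(30, (21 + 1) + 12) = 21*(30*(1 + ((21 + 1) + 12)))/11 = 21*(30*(1 + (22 + 12)))/11 = 21*(30*(1 + 34))/11 = 21*(30*35)/11 = (21/11)*1050 = 22050/11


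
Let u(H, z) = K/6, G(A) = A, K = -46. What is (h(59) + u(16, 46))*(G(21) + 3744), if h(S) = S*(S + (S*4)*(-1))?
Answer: -39346760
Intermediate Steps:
u(H, z) = -23/3 (u(H, z) = -46/6 = -46*⅙ = -23/3)
h(S) = -3*S² (h(S) = S*(S + (4*S)*(-1)) = S*(S - 4*S) = S*(-3*S) = -3*S²)
(h(59) + u(16, 46))*(G(21) + 3744) = (-3*59² - 23/3)*(21 + 3744) = (-3*3481 - 23/3)*3765 = (-10443 - 23/3)*3765 = -31352/3*3765 = -39346760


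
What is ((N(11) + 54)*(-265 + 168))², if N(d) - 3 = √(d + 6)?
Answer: 30729794 + 1072626*√17 ≈ 3.5152e+7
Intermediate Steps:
N(d) = 3 + √(6 + d) (N(d) = 3 + √(d + 6) = 3 + √(6 + d))
((N(11) + 54)*(-265 + 168))² = (((3 + √(6 + 11)) + 54)*(-265 + 168))² = (((3 + √17) + 54)*(-97))² = ((57 + √17)*(-97))² = (-5529 - 97*√17)²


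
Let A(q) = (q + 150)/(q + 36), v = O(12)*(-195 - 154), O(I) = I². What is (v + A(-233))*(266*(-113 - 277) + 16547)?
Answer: 863241130357/197 ≈ 4.3819e+9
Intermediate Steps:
v = -50256 (v = 12²*(-195 - 154) = 144*(-349) = -50256)
A(q) = (150 + q)/(36 + q)
(v + A(-233))*(266*(-113 - 277) + 16547) = (-50256 + (150 - 233)/(36 - 233))*(266*(-113 - 277) + 16547) = (-50256 - 83/(-197))*(266*(-390) + 16547) = (-50256 - 1/197*(-83))*(-103740 + 16547) = (-50256 + 83/197)*(-87193) = -9900349/197*(-87193) = 863241130357/197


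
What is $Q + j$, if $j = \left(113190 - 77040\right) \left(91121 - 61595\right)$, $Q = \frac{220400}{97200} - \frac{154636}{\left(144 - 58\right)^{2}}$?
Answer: $\frac{479574512748962}{449307} \approx 1.0674 \cdot 10^{9}$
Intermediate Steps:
$Q = - \frac{8375338}{449307}$ ($Q = 220400 \cdot \frac{1}{97200} - \frac{154636}{86^{2}} = \frac{551}{243} - \frac{154636}{7396} = \frac{551}{243} - \frac{38659}{1849} = - \frac{8375338}{449307} \approx -18.641$)
$j = 1067364900$ ($j = 36150 \cdot 29526 = 1067364900$)
$Q + j = - \frac{8375338}{449307} + 1067364900 = \frac{479574512748962}{449307}$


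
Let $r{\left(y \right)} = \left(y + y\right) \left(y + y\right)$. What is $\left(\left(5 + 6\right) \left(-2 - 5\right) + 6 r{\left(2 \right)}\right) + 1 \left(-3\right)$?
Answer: $16$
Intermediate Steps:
$r{\left(y \right)} = 4 y^{2}$ ($r{\left(y \right)} = 2 y 2 y = 4 y^{2}$)
$\left(\left(5 + 6\right) \left(-2 - 5\right) + 6 r{\left(2 \right)}\right) + 1 \left(-3\right) = \left(\left(5 + 6\right) \left(-2 - 5\right) + 6 \cdot 4 \cdot 2^{2}\right) + 1 \left(-3\right) = \left(11 \left(-7\right) + 6 \cdot 4 \cdot 4\right) - 3 = \left(-77 + 6 \cdot 16\right) - 3 = \left(-77 + 96\right) - 3 = 19 - 3 = 16$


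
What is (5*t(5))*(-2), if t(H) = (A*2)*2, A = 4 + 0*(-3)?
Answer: -160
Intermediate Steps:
A = 4 (A = 4 + 0 = 4)
t(H) = 16 (t(H) = (4*2)*2 = 8*2 = 16)
(5*t(5))*(-2) = (5*16)*(-2) = 80*(-2) = -160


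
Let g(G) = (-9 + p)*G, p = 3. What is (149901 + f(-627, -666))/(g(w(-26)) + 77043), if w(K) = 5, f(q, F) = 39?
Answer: 16660/8557 ≈ 1.9469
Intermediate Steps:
g(G) = -6*G (g(G) = (-9 + 3)*G = -6*G)
(149901 + f(-627, -666))/(g(w(-26)) + 77043) = (149901 + 39)/(-6*5 + 77043) = 149940/(-30 + 77043) = 149940/77013 = 149940*(1/77013) = 16660/8557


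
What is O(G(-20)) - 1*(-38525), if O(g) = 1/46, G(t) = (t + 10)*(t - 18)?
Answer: 1772151/46 ≈ 38525.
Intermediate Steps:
G(t) = (-18 + t)*(10 + t) (G(t) = (10 + t)*(-18 + t) = (-18 + t)*(10 + t))
O(g) = 1/46
O(G(-20)) - 1*(-38525) = 1/46 - 1*(-38525) = 1/46 + 38525 = 1772151/46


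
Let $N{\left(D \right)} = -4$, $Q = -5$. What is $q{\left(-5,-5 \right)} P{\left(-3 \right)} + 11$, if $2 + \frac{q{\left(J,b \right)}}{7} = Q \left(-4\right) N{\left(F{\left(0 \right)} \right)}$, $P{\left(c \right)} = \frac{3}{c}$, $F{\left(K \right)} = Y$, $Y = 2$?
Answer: $585$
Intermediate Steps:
$F{\left(K \right)} = 2$
$q{\left(J,b \right)} = -574$ ($q{\left(J,b \right)} = -14 + 7 \left(-5\right) \left(-4\right) \left(-4\right) = -14 + 7 \cdot 20 \left(-4\right) = -14 + 7 \left(-80\right) = -14 - 560 = -574$)
$q{\left(-5,-5 \right)} P{\left(-3 \right)} + 11 = - 574 \frac{3}{-3} + 11 = - 574 \cdot 3 \left(- \frac{1}{3}\right) + 11 = \left(-574\right) \left(-1\right) + 11 = 574 + 11 = 585$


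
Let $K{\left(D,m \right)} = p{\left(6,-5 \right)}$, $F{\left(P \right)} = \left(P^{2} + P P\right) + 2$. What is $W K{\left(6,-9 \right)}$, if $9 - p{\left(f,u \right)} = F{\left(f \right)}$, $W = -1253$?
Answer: $81445$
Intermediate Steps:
$F{\left(P \right)} = 2 + 2 P^{2}$ ($F{\left(P \right)} = \left(P^{2} + P^{2}\right) + 2 = 2 P^{2} + 2 = 2 + 2 P^{2}$)
$p{\left(f,u \right)} = 7 - 2 f^{2}$ ($p{\left(f,u \right)} = 9 - \left(2 + 2 f^{2}\right) = 7 - 2 f^{2}$)
$K{\left(D,m \right)} = -65$ ($K{\left(D,m \right)} = 7 - 2 \cdot 6^{2} = 7 - 72 = -65$)
$W K{\left(6,-9 \right)} = \left(-1253\right) \left(-65\right) = 81445$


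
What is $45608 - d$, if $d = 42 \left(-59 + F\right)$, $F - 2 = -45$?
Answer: $49892$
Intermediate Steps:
$F = -43$ ($F = 2 - 45 = -43$)
$d = -4284$ ($d = 42 \left(-59 - 43\right) = 42 \left(-102\right) = -4284$)
$45608 - d = 45608 - -4284 = 45608 + 4284 = 49892$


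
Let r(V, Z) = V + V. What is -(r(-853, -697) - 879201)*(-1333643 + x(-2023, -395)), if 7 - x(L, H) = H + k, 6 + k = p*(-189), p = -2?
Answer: -1174789026991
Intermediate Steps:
r(V, Z) = 2*V
k = 372 (k = -6 - 2*(-189) = -6 + 378 = 372)
x(L, H) = -365 - H (x(L, H) = 7 - (H + 372) = 7 - (372 + H) = 7 + (-372 - H) = -365 - H)
-(r(-853, -697) - 879201)*(-1333643 + x(-2023, -395)) = -(2*(-853) - 879201)*(-1333643 + (-365 - 1*(-395))) = -(-1706 - 879201)*(-1333643 + (-365 + 395)) = -(-880907)*(-1333643 + 30) = -(-880907)*(-1333613) = -1*1174789026991 = -1174789026991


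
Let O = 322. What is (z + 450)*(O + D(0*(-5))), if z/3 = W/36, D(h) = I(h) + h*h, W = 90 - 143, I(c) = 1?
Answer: 1727081/12 ≈ 1.4392e+5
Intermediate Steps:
W = -53
D(h) = 1 + h² (D(h) = 1 + h*h = 1 + h²)
z = -53/12 (z = 3*(-53/36) = -53/12 ≈ -4.4167)
(z + 450)*(O + D(0*(-5))) = (-53/12 + 450)*(322 + (1 + (0*(-5))²)) = 5347*(322 + (1 + 0²))/12 = 5347*(322 + (1 + 0))/12 = 5347*(322 + 1)/12 = (5347/12)*323 = 1727081/12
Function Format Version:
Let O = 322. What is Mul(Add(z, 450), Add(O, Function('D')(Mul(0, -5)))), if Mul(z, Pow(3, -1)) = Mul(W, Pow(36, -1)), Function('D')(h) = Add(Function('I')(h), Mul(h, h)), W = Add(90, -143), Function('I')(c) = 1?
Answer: Rational(1727081, 12) ≈ 1.4392e+5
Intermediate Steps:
W = -53
Function('D')(h) = Add(1, Pow(h, 2)) (Function('D')(h) = Add(1, Mul(h, h)) = Add(1, Pow(h, 2)))
z = Rational(-53, 12) (z = Mul(3, Mul(-53, Pow(36, -1))) = Mul(3, Mul(-53, Rational(1, 36))) = Mul(3, Rational(-53, 36)) = Rational(-53, 12) ≈ -4.4167)
Mul(Add(z, 450), Add(O, Function('D')(Mul(0, -5)))) = Mul(Add(Rational(-53, 12), 450), Add(322, Add(1, Pow(Mul(0, -5), 2)))) = Mul(Rational(5347, 12), Add(322, Add(1, Pow(0, 2)))) = Mul(Rational(5347, 12), Add(322, Add(1, 0))) = Mul(Rational(5347, 12), Add(322, 1)) = Mul(Rational(5347, 12), 323) = Rational(1727081, 12)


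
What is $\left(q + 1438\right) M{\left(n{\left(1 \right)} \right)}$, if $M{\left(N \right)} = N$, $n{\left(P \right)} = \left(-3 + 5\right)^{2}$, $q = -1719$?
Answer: $-1124$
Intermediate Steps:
$n{\left(P \right)} = 4$ ($n{\left(P \right)} = 2^{2} = 4$)
$\left(q + 1438\right) M{\left(n{\left(1 \right)} \right)} = \left(-1719 + 1438\right) 4 = \left(-281\right) 4 = -1124$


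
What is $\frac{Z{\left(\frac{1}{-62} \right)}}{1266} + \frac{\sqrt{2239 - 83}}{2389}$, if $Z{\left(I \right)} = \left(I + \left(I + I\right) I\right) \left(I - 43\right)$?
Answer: $\frac{13335}{25143604} + \frac{14 \sqrt{11}}{2389} \approx 0.019966$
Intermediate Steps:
$Z{\left(I \right)} = \left(-43 + I\right) \left(I + 2 I^{2}\right)$ ($Z{\left(I \right)} = \left(I + 2 I I\right) \left(-43 + I\right) = \left(I + 2 I^{2}\right) \left(-43 + I\right) = \left(-43 + I\right) \left(I + 2 I^{2}\right)$)
$\frac{Z{\left(\frac{1}{-62} \right)}}{1266} + \frac{\sqrt{2239 - 83}}{2389} = \frac{\frac{1}{-62} \left(-43 - \frac{85}{-62} + 2 \left(\frac{1}{-62}\right)^{2}\right)}{1266} + \frac{\sqrt{2239 - 83}}{2389} = - \frac{-43 - - \frac{85}{62} + 2 \left(- \frac{1}{62}\right)^{2}}{62} \cdot \frac{1}{1266} + \sqrt{2156} \cdot \frac{1}{2389} = - \frac{-43 + \frac{85}{62} + 2 \cdot \frac{1}{3844}}{62} \cdot \frac{1}{1266} + 14 \sqrt{11} \cdot \frac{1}{2389} = - \frac{-43 + \frac{85}{62} + \frac{1}{1922}}{62} \cdot \frac{1}{1266} + \frac{14 \sqrt{11}}{2389} = \left(- \frac{1}{62}\right) \left(- \frac{40005}{961}\right) \frac{1}{1266} + \frac{14 \sqrt{11}}{2389} = \frac{40005}{59582} \cdot \frac{1}{1266} + \frac{14 \sqrt{11}}{2389} = \frac{13335}{25143604} + \frac{14 \sqrt{11}}{2389}$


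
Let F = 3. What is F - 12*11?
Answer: -129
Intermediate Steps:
F - 12*11 = 3 - 12*11 = 3 - 132 = -129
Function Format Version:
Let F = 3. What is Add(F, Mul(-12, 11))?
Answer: -129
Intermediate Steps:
Add(F, Mul(-12, 11)) = Add(3, Mul(-12, 11)) = Add(3, -132) = -129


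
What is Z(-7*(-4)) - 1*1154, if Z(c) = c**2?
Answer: -370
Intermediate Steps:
Z(-7*(-4)) - 1*1154 = (-7*(-4))**2 - 1*1154 = 28**2 - 1154 = 784 - 1154 = -370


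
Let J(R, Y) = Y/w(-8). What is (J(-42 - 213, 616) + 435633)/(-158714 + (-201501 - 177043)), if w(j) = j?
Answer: -217778/268629 ≈ -0.81070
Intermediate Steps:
J(R, Y) = -Y/8 (J(R, Y) = Y/(-8) = Y*(-1/8) = -Y/8)
(J(-42 - 213, 616) + 435633)/(-158714 + (-201501 - 177043)) = (-1/8*616 + 435633)/(-158714 + (-201501 - 177043)) = (-77 + 435633)/(-158714 - 378544) = 435556/(-537258) = 435556*(-1/537258) = -217778/268629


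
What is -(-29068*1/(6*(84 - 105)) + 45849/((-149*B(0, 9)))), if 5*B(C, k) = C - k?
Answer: -3770281/9387 ≈ -401.65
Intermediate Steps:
B(C, k) = -k/5 + C/5 (B(C, k) = (C - k)/5 = -k/5 + C/5)
-(-29068*1/(6*(84 - 105)) + 45849/((-149*B(0, 9)))) = -(-29068*1/(6*(84 - 105)) + 45849/((-149*(-⅕*9 + (⅕)*0)))) = -(-29068/(6*(-21)) + 45849/((-149*(-9/5 + 0)))) = -(-29068/(-126) + 45849/((-149*(-9/5)))) = -(-29068*(-1/126) + 45849/(1341/5)) = -(14534/63 + 45849*(5/1341)) = -(14534/63 + 76415/447) = -1*3770281/9387 = -3770281/9387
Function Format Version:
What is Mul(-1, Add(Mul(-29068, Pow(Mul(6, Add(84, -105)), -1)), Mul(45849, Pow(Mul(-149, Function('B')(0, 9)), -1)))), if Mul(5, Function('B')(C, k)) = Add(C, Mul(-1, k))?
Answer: Rational(-3770281, 9387) ≈ -401.65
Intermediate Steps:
Function('B')(C, k) = Add(Mul(Rational(-1, 5), k), Mul(Rational(1, 5), C)) (Function('B')(C, k) = Mul(Rational(1, 5), Add(C, Mul(-1, k))) = Add(Mul(Rational(-1, 5), k), Mul(Rational(1, 5), C)))
Mul(-1, Add(Mul(-29068, Pow(Mul(6, Add(84, -105)), -1)), Mul(45849, Pow(Mul(-149, Function('B')(0, 9)), -1)))) = Mul(-1, Add(Mul(-29068, Pow(Mul(6, Add(84, -105)), -1)), Mul(45849, Pow(Mul(-149, Add(Mul(Rational(-1, 5), 9), Mul(Rational(1, 5), 0))), -1)))) = Mul(-1, Add(Mul(-29068, Pow(Mul(6, -21), -1)), Mul(45849, Pow(Mul(-149, Add(Rational(-9, 5), 0)), -1)))) = Mul(-1, Add(Mul(-29068, Pow(-126, -1)), Mul(45849, Pow(Mul(-149, Rational(-9, 5)), -1)))) = Mul(-1, Add(Mul(-29068, Rational(-1, 126)), Mul(45849, Pow(Rational(1341, 5), -1)))) = Mul(-1, Add(Rational(14534, 63), Mul(45849, Rational(5, 1341)))) = Mul(-1, Add(Rational(14534, 63), Rational(76415, 447))) = Mul(-1, Rational(3770281, 9387)) = Rational(-3770281, 9387)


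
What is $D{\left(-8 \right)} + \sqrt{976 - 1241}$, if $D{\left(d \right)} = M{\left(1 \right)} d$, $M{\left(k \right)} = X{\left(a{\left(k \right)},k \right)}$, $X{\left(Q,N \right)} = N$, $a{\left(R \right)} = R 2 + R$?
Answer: $-8 + i \sqrt{265} \approx -8.0 + 16.279 i$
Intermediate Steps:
$a{\left(R \right)} = 3 R$ ($a{\left(R \right)} = 2 R + R = 3 R$)
$M{\left(k \right)} = k$
$D{\left(d \right)} = d$ ($D{\left(d \right)} = 1 d = d$)
$D{\left(-8 \right)} + \sqrt{976 - 1241} = -8 + \sqrt{976 - 1241} = -8 + \sqrt{-265} = -8 + i \sqrt{265}$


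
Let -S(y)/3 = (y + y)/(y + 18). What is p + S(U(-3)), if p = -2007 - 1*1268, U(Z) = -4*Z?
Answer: -16387/5 ≈ -3277.4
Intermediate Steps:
S(y) = -6*y/(18 + y) (S(y) = -3*(y + y)/(y + 18) = -3*2*y/(18 + y) = -6*y/(18 + y))
p = -3275 (p = -2007 - 1268 = -3275)
p + S(U(-3)) = -3275 - 6*(-4*(-3))/(18 - 4*(-3)) = -3275 - 6*12/(18 + 12) = -3275 - 6*12/30 = -3275 - 6*12*1/30 = -3275 - 12/5 = -16387/5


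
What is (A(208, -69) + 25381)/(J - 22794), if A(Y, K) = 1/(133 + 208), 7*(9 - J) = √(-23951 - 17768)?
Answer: -155853507915/139912832092 + 30292227*I*√41719/4337297794852 ≈ -1.1139 + 0.0014265*I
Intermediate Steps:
J = 9 - I*√41719/7 (J = 9 - √(-23951 - 17768)/7 = 9 - I*√41719/7 ≈ 9.0 - 29.179*I)
A(Y, K) = 1/341
(A(208, -69) + 25381)/(J - 22794) = (1/341 + 25381)/((9 - I*√41719/7) - 22794) = 8654922/(341*(-22785 - I*√41719/7))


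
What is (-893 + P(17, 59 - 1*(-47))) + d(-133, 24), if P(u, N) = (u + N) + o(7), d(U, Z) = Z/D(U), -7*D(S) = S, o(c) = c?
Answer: -14473/19 ≈ -761.74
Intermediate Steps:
D(S) = -S/7
d(U, Z) = -7*Z/U (d(U, Z) = Z/((-U/7)) = Z*(-7/U) = -7*Z/U)
P(u, N) = 7 + N + u (P(u, N) = (u + N) + 7 = (N + u) + 7 = 7 + N + u)
(-893 + P(17, 59 - 1*(-47))) + d(-133, 24) = (-893 + (7 + (59 - 1*(-47)) + 17)) - 7*24/(-133) = (-893 + (7 + (59 + 47) + 17)) - 7*24*(-1/133) = (-893 + (7 + 106 + 17)) + 24/19 = (-893 + 130) + 24/19 = -763 + 24/19 = -14473/19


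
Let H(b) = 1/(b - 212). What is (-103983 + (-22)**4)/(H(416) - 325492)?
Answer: -2415972/6036397 ≈ -0.40023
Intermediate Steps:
H(b) = 1/(-212 + b)
(-103983 + (-22)**4)/(H(416) - 325492) = (-103983 + (-22)**4)/(1/(-212 + 416) - 325492) = (-103983 + 234256)/(1/204 - 325492) = 130273/(1/204 - 325492) = 130273/(-66400367/204) = 130273*(-204/66400367) = -2415972/6036397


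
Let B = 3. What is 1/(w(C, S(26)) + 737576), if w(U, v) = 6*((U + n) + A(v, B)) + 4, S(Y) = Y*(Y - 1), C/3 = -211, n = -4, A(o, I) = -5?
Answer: 1/733728 ≈ 1.3629e-6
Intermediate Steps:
C = -633 (C = 3*(-211) = -633)
S(Y) = Y*(-1 + Y)
w(U, v) = -50 + 6*U (w(U, v) = 6*((U - 4) - 5) + 4 = 6*((-4 + U) - 5) + 4 = 6*(-9 + U) + 4 = (-54 + 6*U) + 4 = -50 + 6*U)
1/(w(C, S(26)) + 737576) = 1/((-50 + 6*(-633)) + 737576) = 1/((-50 - 3798) + 737576) = 1/(-3848 + 737576) = 1/733728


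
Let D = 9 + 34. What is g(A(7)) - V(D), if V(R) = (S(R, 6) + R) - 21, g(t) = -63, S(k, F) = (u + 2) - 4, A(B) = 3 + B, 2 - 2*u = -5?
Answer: -173/2 ≈ -86.500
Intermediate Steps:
u = 7/2 (u = 1 - ½*(-5) = 1 + 5/2 = 7/2 ≈ 3.5000)
S(k, F) = 3/2 (S(k, F) = (7/2 + 2) - 4 = 11/2 - 4 = 3/2)
D = 43
V(R) = -39/2 + R (V(R) = (3/2 + R) - 21 = -39/2 + R)
g(A(7)) - V(D) = -63 - (-39/2 + 43) = -63 - 1*47/2 = -63 - 47/2 = -173/2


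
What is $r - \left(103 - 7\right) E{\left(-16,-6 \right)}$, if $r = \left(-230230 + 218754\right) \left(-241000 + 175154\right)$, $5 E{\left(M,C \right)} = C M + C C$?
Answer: $\frac{3778230808}{5} \approx 7.5565 \cdot 10^{8}$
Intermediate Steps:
$E{\left(M,C \right)} = \frac{C^{2}}{5} + \frac{C M}{5}$ ($E{\left(M,C \right)} = \frac{C M + C C}{5} = \frac{C M + C^{2}}{5} = \frac{C^{2} + C M}{5} = \frac{C^{2}}{5} + \frac{C M}{5}$)
$r = 755648696$ ($r = \left(-11476\right) \left(-65846\right) = 755648696$)
$r - \left(103 - 7\right) E{\left(-16,-6 \right)} = 755648696 - \left(103 - 7\right) \frac{1}{5} \left(-6\right) \left(-6 - 16\right) = 755648696 - 96 \cdot \frac{1}{5} \left(-6\right) \left(-22\right) = 755648696 - 96 \cdot \frac{132}{5} = 755648696 - \frac{12672}{5} = \frac{3778230808}{5}$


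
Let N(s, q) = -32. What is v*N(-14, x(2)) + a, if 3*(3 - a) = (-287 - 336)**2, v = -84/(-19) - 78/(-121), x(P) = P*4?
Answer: -893405896/6897 ≈ -1.2954e+5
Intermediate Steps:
x(P) = 4*P
v = 11646/2299 (v = -84*(-1/19) - 78*(-1/121) = 84/19 + 78/121 = 11646/2299 ≈ 5.0657)
a = -388120/3 (a = 3 - (-287 - 336)**2/3 = 3 - 1/3*(-623)**2 = 3 - 1/3*388129 = 3 - 388129/3 = -388120/3 ≈ -1.2937e+5)
v*N(-14, x(2)) + a = (11646/2299)*(-32) - 388120/3 = -372672/2299 - 388120/3 = -893405896/6897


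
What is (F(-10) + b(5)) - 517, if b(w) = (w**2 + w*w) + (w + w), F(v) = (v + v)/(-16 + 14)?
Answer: -447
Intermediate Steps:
F(v) = -v (F(v) = (2*v)/(-2) = (2*v)*(-1/2) = -v)
b(w) = 2*w + 2*w**2 (b(w) = (w**2 + w**2) + 2*w = 2*w**2 + 2*w = 2*w + 2*w**2)
(F(-10) + b(5)) - 517 = (-1*(-10) + 2*5*(1 + 5)) - 517 = (10 + 2*5*6) - 517 = (10 + 60) - 517 = 70 - 517 = -447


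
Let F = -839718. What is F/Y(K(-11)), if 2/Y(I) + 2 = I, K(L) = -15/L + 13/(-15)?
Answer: 3155304/5 ≈ 6.3106e+5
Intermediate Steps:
K(L) = -13/15 - 15/L (K(L) = -15/L + 13*(-1/15) = -15/L - 13/15 = -13/15 - 15/L)
Y(I) = 2/(-2 + I)
F/Y(K(-11)) = -839718/(2/(-2 + (-13/15 - 15/(-11)))) = -839718/(2/(-2 + (-13/15 - 15*(-1/11)))) = -839718/(2/(-2 + (-13/15 + 15/11))) = -839718/(2/(-2 + 82/165)) = -839718/(2/(-248/165)) = -839718/(2*(-165/248)) = -839718/(-165/124) = -839718*(-124/165) = 3155304/5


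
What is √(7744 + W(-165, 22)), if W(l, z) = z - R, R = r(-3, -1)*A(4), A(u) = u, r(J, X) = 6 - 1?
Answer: √7746 ≈ 88.011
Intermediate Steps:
r(J, X) = 5
R = 20 (R = 5*4 = 20)
W(l, z) = -20 + z (W(l, z) = z - 1*20 = z - 20 = -20 + z)
√(7744 + W(-165, 22)) = √(7744 + (-20 + 22)) = √(7744 + 2) = √7746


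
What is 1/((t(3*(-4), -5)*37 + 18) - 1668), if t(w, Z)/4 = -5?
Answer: -1/2390 ≈ -0.00041841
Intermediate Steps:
t(w, Z) = -20 (t(w, Z) = 4*(-5) = -20)
1/((t(3*(-4), -5)*37 + 18) - 1668) = 1/((-20*37 + 18) - 1668) = 1/((-740 + 18) - 1668) = 1/(-722 - 1668) = 1/(-2390) = -1/2390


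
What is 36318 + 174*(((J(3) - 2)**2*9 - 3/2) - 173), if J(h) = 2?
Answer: 5955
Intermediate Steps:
36318 + 174*(((J(3) - 2)**2*9 - 3/2) - 173) = 36318 + 174*(((2 - 2)**2*9 - 3/2) - 173) = 36318 + 174*((0**2*9 - 3*1/2) - 173) = 36318 + 174*((0*9 - 3/2) - 173) = 36318 + 174*((0 - 3/2) - 173) = 36318 + 174*(-3/2 - 173) = 36318 + 174*(-349/2) = 36318 - 30363 = 5955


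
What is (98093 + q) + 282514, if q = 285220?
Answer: 665827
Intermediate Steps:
(98093 + q) + 282514 = (98093 + 285220) + 282514 = 383313 + 282514 = 665827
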